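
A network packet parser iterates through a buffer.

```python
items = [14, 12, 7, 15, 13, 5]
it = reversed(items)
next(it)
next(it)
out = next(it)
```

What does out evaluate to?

Step 1: reversed([14, 12, 7, 15, 13, 5]) gives iterator: [5, 13, 15, 7, 12, 14].
Step 2: First next() = 5, second next() = 13.
Step 3: Third next() = 15.
Therefore out = 15.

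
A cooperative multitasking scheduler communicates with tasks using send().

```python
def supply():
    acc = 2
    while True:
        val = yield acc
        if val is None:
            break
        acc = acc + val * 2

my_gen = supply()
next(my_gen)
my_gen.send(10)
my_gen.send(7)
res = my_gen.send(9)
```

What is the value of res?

Step 1: next() -> yield acc=2.
Step 2: send(10) -> val=10, acc = 2 + 10*2 = 22, yield 22.
Step 3: send(7) -> val=7, acc = 22 + 7*2 = 36, yield 36.
Step 4: send(9) -> val=9, acc = 36 + 9*2 = 54, yield 54.
Therefore res = 54.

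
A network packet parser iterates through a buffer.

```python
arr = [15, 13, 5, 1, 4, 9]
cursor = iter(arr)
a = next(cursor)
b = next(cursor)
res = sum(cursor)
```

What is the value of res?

Step 1: Create iterator over [15, 13, 5, 1, 4, 9].
Step 2: a = next() = 15, b = next() = 13.
Step 3: sum() of remaining [5, 1, 4, 9] = 19.
Therefore res = 19.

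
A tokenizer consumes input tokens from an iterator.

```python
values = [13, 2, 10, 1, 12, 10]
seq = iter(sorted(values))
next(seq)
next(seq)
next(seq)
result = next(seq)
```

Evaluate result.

Step 1: sorted([13, 2, 10, 1, 12, 10]) = [1, 2, 10, 10, 12, 13].
Step 2: Create iterator and skip 3 elements.
Step 3: next() returns 10.
Therefore result = 10.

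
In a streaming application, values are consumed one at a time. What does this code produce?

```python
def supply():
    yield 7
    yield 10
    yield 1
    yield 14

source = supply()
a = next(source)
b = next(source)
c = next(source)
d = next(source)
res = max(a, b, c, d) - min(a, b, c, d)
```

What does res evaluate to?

Step 1: Create generator and consume all values:
  a = next(source) = 7
  b = next(source) = 10
  c = next(source) = 1
  d = next(source) = 14
Step 2: max = 14, min = 1, res = 14 - 1 = 13.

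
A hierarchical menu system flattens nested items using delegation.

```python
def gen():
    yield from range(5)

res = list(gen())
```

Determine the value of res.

Step 1: yield from delegates to the iterable, yielding each element.
Step 2: Collected values: [0, 1, 2, 3, 4].
Therefore res = [0, 1, 2, 3, 4].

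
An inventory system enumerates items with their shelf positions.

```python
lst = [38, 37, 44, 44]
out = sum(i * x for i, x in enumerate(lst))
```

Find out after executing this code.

Step 1: Compute i * x for each (i, x) in enumerate([38, 37, 44, 44]):
  i=0, x=38: 0*38 = 0
  i=1, x=37: 1*37 = 37
  i=2, x=44: 2*44 = 88
  i=3, x=44: 3*44 = 132
Step 2: sum = 0 + 37 + 88 + 132 = 257.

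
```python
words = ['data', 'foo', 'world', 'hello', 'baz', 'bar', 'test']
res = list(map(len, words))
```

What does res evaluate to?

Step 1: Map len() to each word:
  'data' -> 4
  'foo' -> 3
  'world' -> 5
  'hello' -> 5
  'baz' -> 3
  'bar' -> 3
  'test' -> 4
Therefore res = [4, 3, 5, 5, 3, 3, 4].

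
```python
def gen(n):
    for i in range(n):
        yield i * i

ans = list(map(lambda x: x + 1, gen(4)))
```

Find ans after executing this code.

Step 1: gen(4) yields squares: [0, 1, 4, 9].
Step 2: map adds 1 to each: [1, 2, 5, 10].
Therefore ans = [1, 2, 5, 10].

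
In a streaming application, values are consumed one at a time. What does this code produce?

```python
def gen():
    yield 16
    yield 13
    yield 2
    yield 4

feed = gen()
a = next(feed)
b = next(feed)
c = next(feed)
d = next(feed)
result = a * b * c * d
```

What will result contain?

Step 1: Create generator and consume all values:
  a = next(feed) = 16
  b = next(feed) = 13
  c = next(feed) = 2
  d = next(feed) = 4
Step 2: result = 16 * 13 * 2 * 4 = 1664.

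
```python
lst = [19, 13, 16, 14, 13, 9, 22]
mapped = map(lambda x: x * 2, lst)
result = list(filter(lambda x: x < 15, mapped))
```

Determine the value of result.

Step 1: Map x * 2:
  19 -> 38
  13 -> 26
  16 -> 32
  14 -> 28
  13 -> 26
  9 -> 18
  22 -> 44
Step 2: Filter for < 15:
  38: removed
  26: removed
  32: removed
  28: removed
  26: removed
  18: removed
  44: removed
Therefore result = [].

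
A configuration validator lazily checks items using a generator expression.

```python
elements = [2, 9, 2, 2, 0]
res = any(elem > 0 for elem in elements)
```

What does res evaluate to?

Step 1: Check elem > 0 for each element in [2, 9, 2, 2, 0]:
  2 > 0: True
  9 > 0: True
  2 > 0: True
  2 > 0: True
  0 > 0: False
Step 2: any() returns True.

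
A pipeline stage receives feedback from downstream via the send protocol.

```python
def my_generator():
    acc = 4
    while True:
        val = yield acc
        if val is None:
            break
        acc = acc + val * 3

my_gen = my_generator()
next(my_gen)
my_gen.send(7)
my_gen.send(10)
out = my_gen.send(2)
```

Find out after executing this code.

Step 1: next() -> yield acc=4.
Step 2: send(7) -> val=7, acc = 4 + 7*3 = 25, yield 25.
Step 3: send(10) -> val=10, acc = 25 + 10*3 = 55, yield 55.
Step 4: send(2) -> val=2, acc = 55 + 2*3 = 61, yield 61.
Therefore out = 61.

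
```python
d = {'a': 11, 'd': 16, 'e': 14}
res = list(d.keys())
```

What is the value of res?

Step 1: d.keys() returns the dictionary keys in insertion order.
Therefore res = ['a', 'd', 'e'].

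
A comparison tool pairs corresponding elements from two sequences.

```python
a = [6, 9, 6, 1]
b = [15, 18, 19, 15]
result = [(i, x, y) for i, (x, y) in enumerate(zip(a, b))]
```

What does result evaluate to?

Step 1: enumerate(zip(a, b)) gives index with paired elements:
  i=0: (6, 15)
  i=1: (9, 18)
  i=2: (6, 19)
  i=3: (1, 15)
Therefore result = [(0, 6, 15), (1, 9, 18), (2, 6, 19), (3, 1, 15)].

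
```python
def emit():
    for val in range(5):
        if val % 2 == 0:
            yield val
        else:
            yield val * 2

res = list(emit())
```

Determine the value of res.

Step 1: For each val in range(5), yield val if even, else val*2:
  val=0 (even): yield 0
  val=1 (odd): yield 1*2 = 2
  val=2 (even): yield 2
  val=3 (odd): yield 3*2 = 6
  val=4 (even): yield 4
Therefore res = [0, 2, 2, 6, 4].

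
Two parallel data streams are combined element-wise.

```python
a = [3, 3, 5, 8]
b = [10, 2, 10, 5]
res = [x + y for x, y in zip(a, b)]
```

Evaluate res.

Step 1: Add corresponding elements:
  3 + 10 = 13
  3 + 2 = 5
  5 + 10 = 15
  8 + 5 = 13
Therefore res = [13, 5, 15, 13].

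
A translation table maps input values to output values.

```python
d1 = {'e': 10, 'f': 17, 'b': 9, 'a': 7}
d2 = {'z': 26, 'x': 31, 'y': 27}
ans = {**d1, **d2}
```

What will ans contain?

Step 1: Merge d1 and d2 (d2 values override on key conflicts).
Step 2: d1 has keys ['e', 'f', 'b', 'a'], d2 has keys ['z', 'x', 'y'].
Therefore ans = {'e': 10, 'f': 17, 'b': 9, 'a': 7, 'z': 26, 'x': 31, 'y': 27}.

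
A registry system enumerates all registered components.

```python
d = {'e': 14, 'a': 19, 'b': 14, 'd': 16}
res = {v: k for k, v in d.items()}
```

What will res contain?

Step 1: Invert dict (swap keys and values):
  'e': 14 -> 14: 'e'
  'a': 19 -> 19: 'a'
  'b': 14 -> 14: 'b'
  'd': 16 -> 16: 'd'
Therefore res = {14: 'b', 19: 'a', 16: 'd'}.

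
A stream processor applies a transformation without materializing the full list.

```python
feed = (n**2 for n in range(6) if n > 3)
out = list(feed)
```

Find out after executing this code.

Step 1: For range(6), keep n > 3, then square:
  n=0: 0 <= 3, excluded
  n=1: 1 <= 3, excluded
  n=2: 2 <= 3, excluded
  n=3: 3 <= 3, excluded
  n=4: 4 > 3, yield 4**2 = 16
  n=5: 5 > 3, yield 5**2 = 25
Therefore out = [16, 25].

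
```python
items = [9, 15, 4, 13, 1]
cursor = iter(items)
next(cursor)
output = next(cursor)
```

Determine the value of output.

Step 1: Create iterator over [9, 15, 4, 13, 1].
Step 2: next() consumes 9.
Step 3: next() returns 15.
Therefore output = 15.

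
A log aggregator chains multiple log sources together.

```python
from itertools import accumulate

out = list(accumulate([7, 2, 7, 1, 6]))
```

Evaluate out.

Step 1: accumulate computes running sums:
  + 7 = 7
  + 2 = 9
  + 7 = 16
  + 1 = 17
  + 6 = 23
Therefore out = [7, 9, 16, 17, 23].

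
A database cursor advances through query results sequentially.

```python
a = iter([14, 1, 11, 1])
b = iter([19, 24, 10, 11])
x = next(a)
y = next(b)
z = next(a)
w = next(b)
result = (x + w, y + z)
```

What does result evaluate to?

Step 1: a iterates [14, 1, 11, 1], b iterates [19, 24, 10, 11].
Step 2: x = next(a) = 14, y = next(b) = 19.
Step 3: z = next(a) = 1, w = next(b) = 24.
Step 4: result = (14 + 24, 19 + 1) = (38, 20).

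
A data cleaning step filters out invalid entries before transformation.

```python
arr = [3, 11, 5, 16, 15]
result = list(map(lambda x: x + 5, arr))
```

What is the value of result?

Step 1: Apply lambda x: x + 5 to each element:
  3 -> 8
  11 -> 16
  5 -> 10
  16 -> 21
  15 -> 20
Therefore result = [8, 16, 10, 21, 20].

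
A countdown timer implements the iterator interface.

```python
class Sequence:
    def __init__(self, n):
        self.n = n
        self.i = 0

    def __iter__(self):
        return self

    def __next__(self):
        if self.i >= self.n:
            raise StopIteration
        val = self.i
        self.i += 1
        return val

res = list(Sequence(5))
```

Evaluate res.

Step 1: Sequence(5) creates an iterator counting 0 to 4.
Step 2: list() consumes all values: [0, 1, 2, 3, 4].
Therefore res = [0, 1, 2, 3, 4].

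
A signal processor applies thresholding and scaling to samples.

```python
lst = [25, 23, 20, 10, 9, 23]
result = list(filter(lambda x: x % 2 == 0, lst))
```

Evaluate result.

Step 1: Filter elements divisible by 2:
  25 % 2 = 1: removed
  23 % 2 = 1: removed
  20 % 2 = 0: kept
  10 % 2 = 0: kept
  9 % 2 = 1: removed
  23 % 2 = 1: removed
Therefore result = [20, 10].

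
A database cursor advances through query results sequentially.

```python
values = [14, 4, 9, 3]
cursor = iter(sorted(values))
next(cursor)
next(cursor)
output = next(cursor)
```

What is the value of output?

Step 1: sorted([14, 4, 9, 3]) = [3, 4, 9, 14].
Step 2: Create iterator and skip 2 elements.
Step 3: next() returns 9.
Therefore output = 9.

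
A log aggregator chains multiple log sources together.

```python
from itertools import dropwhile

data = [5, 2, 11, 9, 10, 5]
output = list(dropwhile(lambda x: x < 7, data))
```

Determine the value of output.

Step 1: dropwhile drops elements while < 7:
  5 < 7: dropped
  2 < 7: dropped
  11: kept (dropping stopped)
Step 2: Remaining elements kept regardless of condition.
Therefore output = [11, 9, 10, 5].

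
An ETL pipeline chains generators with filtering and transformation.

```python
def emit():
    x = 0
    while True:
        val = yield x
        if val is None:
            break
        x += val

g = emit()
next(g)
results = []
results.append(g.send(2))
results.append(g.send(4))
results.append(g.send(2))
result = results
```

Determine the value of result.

Step 1: next(g) -> yield 0.
Step 2: send(2) -> x = 2, yield 2.
Step 3: send(4) -> x = 6, yield 6.
Step 4: send(2) -> x = 8, yield 8.
Therefore result = [2, 6, 8].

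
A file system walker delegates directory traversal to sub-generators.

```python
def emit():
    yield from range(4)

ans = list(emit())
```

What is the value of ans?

Step 1: yield from delegates to the iterable, yielding each element.
Step 2: Collected values: [0, 1, 2, 3].
Therefore ans = [0, 1, 2, 3].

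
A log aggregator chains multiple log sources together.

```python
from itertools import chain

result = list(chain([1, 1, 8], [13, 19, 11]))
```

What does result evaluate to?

Step 1: chain() concatenates iterables: [1, 1, 8] + [13, 19, 11].
Therefore result = [1, 1, 8, 13, 19, 11].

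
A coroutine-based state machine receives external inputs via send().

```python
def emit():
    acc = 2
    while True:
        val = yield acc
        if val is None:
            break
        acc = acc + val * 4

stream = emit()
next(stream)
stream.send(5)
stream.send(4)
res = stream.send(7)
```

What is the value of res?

Step 1: next() -> yield acc=2.
Step 2: send(5) -> val=5, acc = 2 + 5*4 = 22, yield 22.
Step 3: send(4) -> val=4, acc = 22 + 4*4 = 38, yield 38.
Step 4: send(7) -> val=7, acc = 38 + 7*4 = 66, yield 66.
Therefore res = 66.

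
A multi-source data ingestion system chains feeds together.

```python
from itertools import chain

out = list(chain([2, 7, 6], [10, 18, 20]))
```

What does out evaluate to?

Step 1: chain() concatenates iterables: [2, 7, 6] + [10, 18, 20].
Therefore out = [2, 7, 6, 10, 18, 20].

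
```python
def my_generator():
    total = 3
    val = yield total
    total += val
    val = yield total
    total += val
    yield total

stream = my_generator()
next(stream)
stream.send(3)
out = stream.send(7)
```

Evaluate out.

Step 1: next() -> yield total=3.
Step 2: send(3) -> val=3, total = 3+3 = 6, yield 6.
Step 3: send(7) -> val=7, total = 6+7 = 13, yield 13.
Therefore out = 13.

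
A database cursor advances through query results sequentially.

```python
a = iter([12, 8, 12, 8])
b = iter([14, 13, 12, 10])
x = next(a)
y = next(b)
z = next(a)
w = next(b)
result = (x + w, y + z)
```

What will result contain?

Step 1: a iterates [12, 8, 12, 8], b iterates [14, 13, 12, 10].
Step 2: x = next(a) = 12, y = next(b) = 14.
Step 3: z = next(a) = 8, w = next(b) = 13.
Step 4: result = (12 + 13, 14 + 8) = (25, 22).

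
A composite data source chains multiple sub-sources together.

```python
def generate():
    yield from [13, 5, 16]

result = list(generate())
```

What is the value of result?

Step 1: yield from delegates to the iterable, yielding each element.
Step 2: Collected values: [13, 5, 16].
Therefore result = [13, 5, 16].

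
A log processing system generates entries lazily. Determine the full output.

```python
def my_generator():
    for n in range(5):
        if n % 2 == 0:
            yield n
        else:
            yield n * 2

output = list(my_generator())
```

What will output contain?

Step 1: For each n in range(5), yield n if even, else n*2:
  n=0 (even): yield 0
  n=1 (odd): yield 1*2 = 2
  n=2 (even): yield 2
  n=3 (odd): yield 3*2 = 6
  n=4 (even): yield 4
Therefore output = [0, 2, 2, 6, 4].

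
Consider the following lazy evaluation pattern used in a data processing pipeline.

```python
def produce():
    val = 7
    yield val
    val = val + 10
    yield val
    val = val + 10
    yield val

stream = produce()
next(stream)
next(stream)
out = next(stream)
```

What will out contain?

Step 1: Trace through generator execution:
  Yield 1: val starts at 7, yield 7
  Yield 2: val = 7 + 10 = 17, yield 17
  Yield 3: val = 17 + 10 = 27, yield 27
Step 2: First next() gets 7, second next() gets the second value, third next() yields 27.
Therefore out = 27.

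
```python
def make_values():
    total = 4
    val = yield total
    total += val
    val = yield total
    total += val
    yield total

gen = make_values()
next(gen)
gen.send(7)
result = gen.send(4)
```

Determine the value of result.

Step 1: next() -> yield total=4.
Step 2: send(7) -> val=7, total = 4+7 = 11, yield 11.
Step 3: send(4) -> val=4, total = 11+4 = 15, yield 15.
Therefore result = 15.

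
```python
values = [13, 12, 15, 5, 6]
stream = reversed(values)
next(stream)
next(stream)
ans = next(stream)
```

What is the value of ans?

Step 1: reversed([13, 12, 15, 5, 6]) gives iterator: [6, 5, 15, 12, 13].
Step 2: First next() = 6, second next() = 5.
Step 3: Third next() = 15.
Therefore ans = 15.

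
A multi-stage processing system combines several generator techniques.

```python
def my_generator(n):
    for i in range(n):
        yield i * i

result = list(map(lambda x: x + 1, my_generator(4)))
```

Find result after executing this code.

Step 1: my_generator(4) yields squares: [0, 1, 4, 9].
Step 2: map adds 1 to each: [1, 2, 5, 10].
Therefore result = [1, 2, 5, 10].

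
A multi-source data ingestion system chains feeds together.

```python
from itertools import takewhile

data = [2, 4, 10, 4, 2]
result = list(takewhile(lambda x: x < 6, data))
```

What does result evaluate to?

Step 1: takewhile stops at first element >= 6:
  2 < 6: take
  4 < 6: take
  10 >= 6: stop
Therefore result = [2, 4].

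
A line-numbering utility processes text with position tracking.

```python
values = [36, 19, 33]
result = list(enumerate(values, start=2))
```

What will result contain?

Step 1: enumerate with start=2:
  (2, 36)
  (3, 19)
  (4, 33)
Therefore result = [(2, 36), (3, 19), (4, 33)].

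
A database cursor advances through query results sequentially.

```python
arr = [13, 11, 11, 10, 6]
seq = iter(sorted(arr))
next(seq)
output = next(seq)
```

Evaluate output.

Step 1: sorted([13, 11, 11, 10, 6]) = [6, 10, 11, 11, 13].
Step 2: Create iterator and skip 1 elements.
Step 3: next() returns 10.
Therefore output = 10.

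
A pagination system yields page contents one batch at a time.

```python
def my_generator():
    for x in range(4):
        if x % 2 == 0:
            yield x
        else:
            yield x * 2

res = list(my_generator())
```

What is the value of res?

Step 1: For each x in range(4), yield x if even, else x*2:
  x=0 (even): yield 0
  x=1 (odd): yield 1*2 = 2
  x=2 (even): yield 2
  x=3 (odd): yield 3*2 = 6
Therefore res = [0, 2, 2, 6].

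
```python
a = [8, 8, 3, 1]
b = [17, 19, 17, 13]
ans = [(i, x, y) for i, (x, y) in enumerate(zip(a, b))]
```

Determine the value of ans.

Step 1: enumerate(zip(a, b)) gives index with paired elements:
  i=0: (8, 17)
  i=1: (8, 19)
  i=2: (3, 17)
  i=3: (1, 13)
Therefore ans = [(0, 8, 17), (1, 8, 19), (2, 3, 17), (3, 1, 13)].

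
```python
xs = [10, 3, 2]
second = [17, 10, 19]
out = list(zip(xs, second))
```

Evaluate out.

Step 1: zip pairs elements at same index:
  Index 0: (10, 17)
  Index 1: (3, 10)
  Index 2: (2, 19)
Therefore out = [(10, 17), (3, 10), (2, 19)].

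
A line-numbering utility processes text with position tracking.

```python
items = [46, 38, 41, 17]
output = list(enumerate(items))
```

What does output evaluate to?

Step 1: enumerate pairs each element with its index:
  (0, 46)
  (1, 38)
  (2, 41)
  (3, 17)
Therefore output = [(0, 46), (1, 38), (2, 41), (3, 17)].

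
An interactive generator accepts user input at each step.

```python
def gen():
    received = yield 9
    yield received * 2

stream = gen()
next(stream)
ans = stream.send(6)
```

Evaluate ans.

Step 1: next(stream) advances to first yield, producing 9.
Step 2: send(6) resumes, received = 6.
Step 3: yield received * 2 = 6 * 2 = 12.
Therefore ans = 12.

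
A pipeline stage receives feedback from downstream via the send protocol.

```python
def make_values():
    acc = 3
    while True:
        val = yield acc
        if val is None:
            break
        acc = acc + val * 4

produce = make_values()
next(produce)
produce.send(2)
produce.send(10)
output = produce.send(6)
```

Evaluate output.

Step 1: next() -> yield acc=3.
Step 2: send(2) -> val=2, acc = 3 + 2*4 = 11, yield 11.
Step 3: send(10) -> val=10, acc = 11 + 10*4 = 51, yield 51.
Step 4: send(6) -> val=6, acc = 51 + 6*4 = 75, yield 75.
Therefore output = 75.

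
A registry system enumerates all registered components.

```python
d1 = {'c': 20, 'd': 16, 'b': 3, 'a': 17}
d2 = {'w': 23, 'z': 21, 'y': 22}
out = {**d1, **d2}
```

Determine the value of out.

Step 1: Merge d1 and d2 (d2 values override on key conflicts).
Step 2: d1 has keys ['c', 'd', 'b', 'a'], d2 has keys ['w', 'z', 'y'].
Therefore out = {'c': 20, 'd': 16, 'b': 3, 'a': 17, 'w': 23, 'z': 21, 'y': 22}.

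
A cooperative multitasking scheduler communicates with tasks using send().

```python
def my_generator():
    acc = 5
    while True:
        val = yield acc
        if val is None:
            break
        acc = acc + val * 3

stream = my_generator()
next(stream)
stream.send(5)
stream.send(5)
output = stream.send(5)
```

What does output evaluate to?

Step 1: next() -> yield acc=5.
Step 2: send(5) -> val=5, acc = 5 + 5*3 = 20, yield 20.
Step 3: send(5) -> val=5, acc = 20 + 5*3 = 35, yield 35.
Step 4: send(5) -> val=5, acc = 35 + 5*3 = 50, yield 50.
Therefore output = 50.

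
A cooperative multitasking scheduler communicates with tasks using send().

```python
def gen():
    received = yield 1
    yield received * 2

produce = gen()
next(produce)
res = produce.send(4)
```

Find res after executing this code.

Step 1: next(produce) advances to first yield, producing 1.
Step 2: send(4) resumes, received = 4.
Step 3: yield received * 2 = 4 * 2 = 8.
Therefore res = 8.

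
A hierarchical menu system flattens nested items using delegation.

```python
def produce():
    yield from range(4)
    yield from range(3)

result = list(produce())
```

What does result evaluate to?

Step 1: Trace yields in order:
  yield 0
  yield 1
  yield 2
  yield 3
  yield 0
  yield 1
  yield 2
Therefore result = [0, 1, 2, 3, 0, 1, 2].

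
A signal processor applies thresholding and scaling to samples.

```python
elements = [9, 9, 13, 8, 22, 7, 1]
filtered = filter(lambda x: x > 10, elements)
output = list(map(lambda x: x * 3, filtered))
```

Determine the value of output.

Step 1: Filter elements for elements > 10:
  9: removed
  9: removed
  13: kept
  8: removed
  22: kept
  7: removed
  1: removed
Step 2: Map x * 3 on filtered [13, 22]:
  13 -> 39
  22 -> 66
Therefore output = [39, 66].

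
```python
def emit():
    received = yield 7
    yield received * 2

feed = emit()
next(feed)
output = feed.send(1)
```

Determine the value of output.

Step 1: next(feed) advances to first yield, producing 7.
Step 2: send(1) resumes, received = 1.
Step 3: yield received * 2 = 1 * 2 = 2.
Therefore output = 2.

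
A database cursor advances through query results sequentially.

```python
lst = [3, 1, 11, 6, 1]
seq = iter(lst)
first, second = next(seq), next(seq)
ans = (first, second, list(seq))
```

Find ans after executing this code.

Step 1: Create iterator over [3, 1, 11, 6, 1].
Step 2: first = 3, second = 1.
Step 3: Remaining elements: [11, 6, 1].
Therefore ans = (3, 1, [11, 6, 1]).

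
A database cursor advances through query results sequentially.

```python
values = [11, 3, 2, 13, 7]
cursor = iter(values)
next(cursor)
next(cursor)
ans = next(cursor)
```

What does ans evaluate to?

Step 1: Create iterator over [11, 3, 2, 13, 7].
Step 2: next() consumes 11.
Step 3: next() consumes 3.
Step 4: next() returns 2.
Therefore ans = 2.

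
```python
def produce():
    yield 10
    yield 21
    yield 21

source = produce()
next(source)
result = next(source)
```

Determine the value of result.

Step 1: produce() creates a generator.
Step 2: next(source) yields 10 (consumed and discarded).
Step 3: next(source) yields 21, assigned to result.
Therefore result = 21.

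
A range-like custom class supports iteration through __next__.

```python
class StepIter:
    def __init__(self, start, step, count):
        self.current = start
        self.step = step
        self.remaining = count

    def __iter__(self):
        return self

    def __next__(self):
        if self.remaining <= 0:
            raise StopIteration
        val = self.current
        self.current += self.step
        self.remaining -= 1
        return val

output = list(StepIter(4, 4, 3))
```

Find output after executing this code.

Step 1: StepIter starts at 4, increments by 4, for 3 steps:
  Yield 4, then current += 4
  Yield 8, then current += 4
  Yield 12, then current += 4
Therefore output = [4, 8, 12].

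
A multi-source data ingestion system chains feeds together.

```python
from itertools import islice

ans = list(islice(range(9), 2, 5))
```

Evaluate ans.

Step 1: islice(range(9), 2, 5) takes elements at indices [2, 5).
Step 2: Elements: [2, 3, 4].
Therefore ans = [2, 3, 4].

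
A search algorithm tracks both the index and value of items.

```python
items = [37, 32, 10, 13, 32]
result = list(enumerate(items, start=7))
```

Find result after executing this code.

Step 1: enumerate with start=7:
  (7, 37)
  (8, 32)
  (9, 10)
  (10, 13)
  (11, 32)
Therefore result = [(7, 37), (8, 32), (9, 10), (10, 13), (11, 32)].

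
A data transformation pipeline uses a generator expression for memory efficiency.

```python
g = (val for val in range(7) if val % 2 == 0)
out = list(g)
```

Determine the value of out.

Step 1: Filter range(7) keeping only even values:
  val=0: even, included
  val=1: odd, excluded
  val=2: even, included
  val=3: odd, excluded
  val=4: even, included
  val=5: odd, excluded
  val=6: even, included
Therefore out = [0, 2, 4, 6].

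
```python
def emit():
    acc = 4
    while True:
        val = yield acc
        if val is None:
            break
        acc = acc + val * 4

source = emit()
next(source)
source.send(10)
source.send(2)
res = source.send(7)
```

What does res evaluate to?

Step 1: next() -> yield acc=4.
Step 2: send(10) -> val=10, acc = 4 + 10*4 = 44, yield 44.
Step 3: send(2) -> val=2, acc = 44 + 2*4 = 52, yield 52.
Step 4: send(7) -> val=7, acc = 52 + 7*4 = 80, yield 80.
Therefore res = 80.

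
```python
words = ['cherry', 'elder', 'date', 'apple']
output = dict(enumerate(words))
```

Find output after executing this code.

Step 1: enumerate pairs indices with words:
  0 -> 'cherry'
  1 -> 'elder'
  2 -> 'date'
  3 -> 'apple'
Therefore output = {0: 'cherry', 1: 'elder', 2: 'date', 3: 'apple'}.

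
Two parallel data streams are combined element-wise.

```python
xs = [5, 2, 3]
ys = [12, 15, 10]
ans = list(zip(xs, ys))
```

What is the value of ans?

Step 1: zip pairs elements at same index:
  Index 0: (5, 12)
  Index 1: (2, 15)
  Index 2: (3, 10)
Therefore ans = [(5, 12), (2, 15), (3, 10)].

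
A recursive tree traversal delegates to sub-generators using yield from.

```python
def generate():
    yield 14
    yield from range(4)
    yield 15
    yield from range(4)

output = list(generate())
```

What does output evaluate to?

Step 1: Trace yields in order:
  yield 14
  yield 0
  yield 1
  yield 2
  yield 3
  yield 15
  yield 0
  yield 1
  yield 2
  yield 3
Therefore output = [14, 0, 1, 2, 3, 15, 0, 1, 2, 3].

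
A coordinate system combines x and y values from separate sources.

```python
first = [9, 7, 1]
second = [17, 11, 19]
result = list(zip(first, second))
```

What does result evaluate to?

Step 1: zip pairs elements at same index:
  Index 0: (9, 17)
  Index 1: (7, 11)
  Index 2: (1, 19)
Therefore result = [(9, 17), (7, 11), (1, 19)].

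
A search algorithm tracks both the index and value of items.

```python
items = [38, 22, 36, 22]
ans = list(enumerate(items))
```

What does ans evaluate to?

Step 1: enumerate pairs each element with its index:
  (0, 38)
  (1, 22)
  (2, 36)
  (3, 22)
Therefore ans = [(0, 38), (1, 22), (2, 36), (3, 22)].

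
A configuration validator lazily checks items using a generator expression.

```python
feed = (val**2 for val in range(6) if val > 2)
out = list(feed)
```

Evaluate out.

Step 1: For range(6), keep val > 2, then square:
  val=0: 0 <= 2, excluded
  val=1: 1 <= 2, excluded
  val=2: 2 <= 2, excluded
  val=3: 3 > 2, yield 3**2 = 9
  val=4: 4 > 2, yield 4**2 = 16
  val=5: 5 > 2, yield 5**2 = 25
Therefore out = [9, 16, 25].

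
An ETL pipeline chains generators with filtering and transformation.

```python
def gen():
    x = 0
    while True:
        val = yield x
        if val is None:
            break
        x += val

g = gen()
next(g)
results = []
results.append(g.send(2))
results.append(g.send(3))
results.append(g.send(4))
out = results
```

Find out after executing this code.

Step 1: next(g) -> yield 0.
Step 2: send(2) -> x = 2, yield 2.
Step 3: send(3) -> x = 5, yield 5.
Step 4: send(4) -> x = 9, yield 9.
Therefore out = [2, 5, 9].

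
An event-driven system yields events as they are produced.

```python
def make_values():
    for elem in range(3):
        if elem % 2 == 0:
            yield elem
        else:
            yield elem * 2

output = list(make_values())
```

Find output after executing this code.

Step 1: For each elem in range(3), yield elem if even, else elem*2:
  elem=0 (even): yield 0
  elem=1 (odd): yield 1*2 = 2
  elem=2 (even): yield 2
Therefore output = [0, 2, 2].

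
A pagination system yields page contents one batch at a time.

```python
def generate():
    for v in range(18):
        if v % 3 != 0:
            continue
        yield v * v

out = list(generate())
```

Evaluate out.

Step 1: Only yield v**2 when v is divisible by 3:
  v=0: 0 % 3 == 0, yield 0**2 = 0
  v=3: 3 % 3 == 0, yield 3**2 = 9
  v=6: 6 % 3 == 0, yield 6**2 = 36
  v=9: 9 % 3 == 0, yield 9**2 = 81
  v=12: 12 % 3 == 0, yield 12**2 = 144
  v=15: 15 % 3 == 0, yield 15**2 = 225
Therefore out = [0, 9, 36, 81, 144, 225].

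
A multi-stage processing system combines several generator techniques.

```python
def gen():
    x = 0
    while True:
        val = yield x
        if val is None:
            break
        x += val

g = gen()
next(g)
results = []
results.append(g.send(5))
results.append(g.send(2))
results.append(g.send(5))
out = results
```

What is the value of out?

Step 1: next(g) -> yield 0.
Step 2: send(5) -> x = 5, yield 5.
Step 3: send(2) -> x = 7, yield 7.
Step 4: send(5) -> x = 12, yield 12.
Therefore out = [5, 7, 12].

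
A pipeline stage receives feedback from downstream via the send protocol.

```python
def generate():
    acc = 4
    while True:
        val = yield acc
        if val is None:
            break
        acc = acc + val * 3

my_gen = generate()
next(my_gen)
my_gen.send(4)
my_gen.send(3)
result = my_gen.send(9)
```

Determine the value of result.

Step 1: next() -> yield acc=4.
Step 2: send(4) -> val=4, acc = 4 + 4*3 = 16, yield 16.
Step 3: send(3) -> val=3, acc = 16 + 3*3 = 25, yield 25.
Step 4: send(9) -> val=9, acc = 25 + 9*3 = 52, yield 52.
Therefore result = 52.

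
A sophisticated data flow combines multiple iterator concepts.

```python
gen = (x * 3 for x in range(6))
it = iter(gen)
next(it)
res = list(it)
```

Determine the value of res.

Step 1: Generator produces [0, 3, 6, 9, 12, 15].
Step 2: next(it) consumes first element (0).
Step 3: list(it) collects remaining: [3, 6, 9, 12, 15].
Therefore res = [3, 6, 9, 12, 15].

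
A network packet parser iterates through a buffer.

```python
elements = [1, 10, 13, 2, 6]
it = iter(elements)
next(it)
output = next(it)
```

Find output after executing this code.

Step 1: Create iterator over [1, 10, 13, 2, 6].
Step 2: next() consumes 1.
Step 3: next() returns 10.
Therefore output = 10.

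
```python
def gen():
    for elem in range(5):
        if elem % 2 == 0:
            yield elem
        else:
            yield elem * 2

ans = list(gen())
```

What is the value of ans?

Step 1: For each elem in range(5), yield elem if even, else elem*2:
  elem=0 (even): yield 0
  elem=1 (odd): yield 1*2 = 2
  elem=2 (even): yield 2
  elem=3 (odd): yield 3*2 = 6
  elem=4 (even): yield 4
Therefore ans = [0, 2, 2, 6, 4].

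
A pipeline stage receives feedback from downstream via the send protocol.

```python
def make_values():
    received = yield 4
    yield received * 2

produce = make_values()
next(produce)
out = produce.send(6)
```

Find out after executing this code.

Step 1: next(produce) advances to first yield, producing 4.
Step 2: send(6) resumes, received = 6.
Step 3: yield received * 2 = 6 * 2 = 12.
Therefore out = 12.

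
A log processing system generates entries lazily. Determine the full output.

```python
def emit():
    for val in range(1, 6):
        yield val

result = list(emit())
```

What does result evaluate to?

Step 1: The generator yields each value from range(1, 6).
Step 2: list() consumes all yields: [1, 2, 3, 4, 5].
Therefore result = [1, 2, 3, 4, 5].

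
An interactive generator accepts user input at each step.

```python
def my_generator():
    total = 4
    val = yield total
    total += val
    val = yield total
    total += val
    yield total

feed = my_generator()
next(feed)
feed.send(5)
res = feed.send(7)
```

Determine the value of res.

Step 1: next() -> yield total=4.
Step 2: send(5) -> val=5, total = 4+5 = 9, yield 9.
Step 3: send(7) -> val=7, total = 9+7 = 16, yield 16.
Therefore res = 16.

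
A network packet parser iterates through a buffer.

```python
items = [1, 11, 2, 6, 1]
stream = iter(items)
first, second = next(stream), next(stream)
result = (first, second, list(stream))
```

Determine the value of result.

Step 1: Create iterator over [1, 11, 2, 6, 1].
Step 2: first = 1, second = 11.
Step 3: Remaining elements: [2, 6, 1].
Therefore result = (1, 11, [2, 6, 1]).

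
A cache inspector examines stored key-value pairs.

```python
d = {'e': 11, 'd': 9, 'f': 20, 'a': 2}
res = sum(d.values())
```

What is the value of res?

Step 1: d.values() = [11, 9, 20, 2].
Step 2: sum = 42.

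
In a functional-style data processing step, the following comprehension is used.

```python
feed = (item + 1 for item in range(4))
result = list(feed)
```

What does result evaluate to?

Step 1: For each item in range(4), compute item+1:
  item=0: 0+1 = 1
  item=1: 1+1 = 2
  item=2: 2+1 = 3
  item=3: 3+1 = 4
Therefore result = [1, 2, 3, 4].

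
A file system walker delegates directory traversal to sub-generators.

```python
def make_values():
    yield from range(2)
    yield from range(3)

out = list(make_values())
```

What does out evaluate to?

Step 1: Trace yields in order:
  yield 0
  yield 1
  yield 0
  yield 1
  yield 2
Therefore out = [0, 1, 0, 1, 2].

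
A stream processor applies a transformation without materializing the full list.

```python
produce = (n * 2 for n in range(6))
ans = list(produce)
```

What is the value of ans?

Step 1: For each n in range(6), compute n*2:
  n=0: 0*2 = 0
  n=1: 1*2 = 2
  n=2: 2*2 = 4
  n=3: 3*2 = 6
  n=4: 4*2 = 8
  n=5: 5*2 = 10
Therefore ans = [0, 2, 4, 6, 8, 10].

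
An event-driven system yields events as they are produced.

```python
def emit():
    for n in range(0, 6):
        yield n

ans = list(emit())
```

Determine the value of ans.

Step 1: The generator yields each value from range(0, 6).
Step 2: list() consumes all yields: [0, 1, 2, 3, 4, 5].
Therefore ans = [0, 1, 2, 3, 4, 5].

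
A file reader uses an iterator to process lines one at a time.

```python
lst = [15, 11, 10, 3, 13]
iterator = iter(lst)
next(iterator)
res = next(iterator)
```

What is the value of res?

Step 1: Create iterator over [15, 11, 10, 3, 13].
Step 2: next() consumes 15.
Step 3: next() returns 11.
Therefore res = 11.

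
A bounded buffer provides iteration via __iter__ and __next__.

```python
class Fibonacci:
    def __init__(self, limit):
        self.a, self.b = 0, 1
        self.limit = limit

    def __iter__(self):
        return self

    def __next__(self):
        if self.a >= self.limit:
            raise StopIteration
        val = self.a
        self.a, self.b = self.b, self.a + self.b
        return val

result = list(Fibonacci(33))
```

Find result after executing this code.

Step 1: Fibonacci-like sequence (a=0, b=1) until >= 33:
  Yield 0, then a,b = 1,1
  Yield 1, then a,b = 1,2
  Yield 1, then a,b = 2,3
  Yield 2, then a,b = 3,5
  Yield 3, then a,b = 5,8
  Yield 5, then a,b = 8,13
  Yield 8, then a,b = 13,21
  Yield 13, then a,b = 21,34
  Yield 21, then a,b = 34,55
Step 2: 34 >= 33, stop.
Therefore result = [0, 1, 1, 2, 3, 5, 8, 13, 21].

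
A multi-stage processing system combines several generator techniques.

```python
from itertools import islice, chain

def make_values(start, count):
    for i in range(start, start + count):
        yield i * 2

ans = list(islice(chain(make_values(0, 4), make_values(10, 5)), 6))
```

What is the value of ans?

Step 1: make_values(0, 4) yields [0, 2, 4, 6].
Step 2: make_values(10, 5) yields [20, 22, 24, 26, 28].
Step 3: chain concatenates: [0, 2, 4, 6, 20, 22, 24, 26, 28].
Step 4: islice takes first 6: [0, 2, 4, 6, 20, 22].
Therefore ans = [0, 2, 4, 6, 20, 22].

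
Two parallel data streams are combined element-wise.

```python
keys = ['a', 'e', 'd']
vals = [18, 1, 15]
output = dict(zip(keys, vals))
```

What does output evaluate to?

Step 1: zip pairs keys with values:
  'a' -> 18
  'e' -> 1
  'd' -> 15
Therefore output = {'a': 18, 'e': 1, 'd': 15}.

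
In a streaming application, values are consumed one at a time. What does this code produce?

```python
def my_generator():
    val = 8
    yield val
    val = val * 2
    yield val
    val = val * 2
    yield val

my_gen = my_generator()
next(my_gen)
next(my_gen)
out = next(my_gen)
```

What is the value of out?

Step 1: Trace through generator execution:
  Yield 1: val starts at 8, yield 8
  Yield 2: val = 8 * 2 = 16, yield 16
  Yield 3: val = 16 * 2 = 32, yield 32
Step 2: First next() gets 8, second next() gets the second value, third next() yields 32.
Therefore out = 32.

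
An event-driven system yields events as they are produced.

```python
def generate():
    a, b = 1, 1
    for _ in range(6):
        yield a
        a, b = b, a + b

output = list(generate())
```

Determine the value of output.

Step 1: Fibonacci-like sequence starting with a=1, b=1:
  Iteration 1: yield a=1, then a,b = 1,2
  Iteration 2: yield a=1, then a,b = 2,3
  Iteration 3: yield a=2, then a,b = 3,5
  Iteration 4: yield a=3, then a,b = 5,8
  Iteration 5: yield a=5, then a,b = 8,13
  Iteration 6: yield a=8, then a,b = 13,21
Therefore output = [1, 1, 2, 3, 5, 8].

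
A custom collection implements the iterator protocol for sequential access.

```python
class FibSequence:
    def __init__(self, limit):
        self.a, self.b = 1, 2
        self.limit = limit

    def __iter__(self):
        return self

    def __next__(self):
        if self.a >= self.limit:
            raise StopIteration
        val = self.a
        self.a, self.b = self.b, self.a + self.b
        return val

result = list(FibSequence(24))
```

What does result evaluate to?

Step 1: Fibonacci-like sequence (a=1, b=2) until >= 24:
  Yield 1, then a,b = 2,3
  Yield 2, then a,b = 3,5
  Yield 3, then a,b = 5,8
  Yield 5, then a,b = 8,13
  Yield 8, then a,b = 13,21
  Yield 13, then a,b = 21,34
  Yield 21, then a,b = 34,55
Step 2: 34 >= 24, stop.
Therefore result = [1, 2, 3, 5, 8, 13, 21].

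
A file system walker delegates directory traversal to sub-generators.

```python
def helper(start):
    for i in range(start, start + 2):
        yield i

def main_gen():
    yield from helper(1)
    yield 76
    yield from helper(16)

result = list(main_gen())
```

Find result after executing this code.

Step 1: main_gen() delegates to helper(1):
  yield 1
  yield 2
Step 2: yield 76
Step 3: Delegates to helper(16):
  yield 16
  yield 17
Therefore result = [1, 2, 76, 16, 17].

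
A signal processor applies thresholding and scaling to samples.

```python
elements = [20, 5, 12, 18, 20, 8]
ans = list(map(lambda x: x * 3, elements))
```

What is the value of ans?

Step 1: Apply lambda x: x * 3 to each element:
  20 -> 60
  5 -> 15
  12 -> 36
  18 -> 54
  20 -> 60
  8 -> 24
Therefore ans = [60, 15, 36, 54, 60, 24].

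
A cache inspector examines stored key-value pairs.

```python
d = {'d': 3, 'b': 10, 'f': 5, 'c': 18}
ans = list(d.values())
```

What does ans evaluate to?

Step 1: d.values() returns the dictionary values in insertion order.
Therefore ans = [3, 10, 5, 18].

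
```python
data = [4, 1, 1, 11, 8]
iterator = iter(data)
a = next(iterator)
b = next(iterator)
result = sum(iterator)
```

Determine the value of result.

Step 1: Create iterator over [4, 1, 1, 11, 8].
Step 2: a = next() = 4, b = next() = 1.
Step 3: sum() of remaining [1, 11, 8] = 20.
Therefore result = 20.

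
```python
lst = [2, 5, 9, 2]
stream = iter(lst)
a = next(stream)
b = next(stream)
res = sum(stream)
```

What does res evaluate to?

Step 1: Create iterator over [2, 5, 9, 2].
Step 2: a = next() = 2, b = next() = 5.
Step 3: sum() of remaining [9, 2] = 11.
Therefore res = 11.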